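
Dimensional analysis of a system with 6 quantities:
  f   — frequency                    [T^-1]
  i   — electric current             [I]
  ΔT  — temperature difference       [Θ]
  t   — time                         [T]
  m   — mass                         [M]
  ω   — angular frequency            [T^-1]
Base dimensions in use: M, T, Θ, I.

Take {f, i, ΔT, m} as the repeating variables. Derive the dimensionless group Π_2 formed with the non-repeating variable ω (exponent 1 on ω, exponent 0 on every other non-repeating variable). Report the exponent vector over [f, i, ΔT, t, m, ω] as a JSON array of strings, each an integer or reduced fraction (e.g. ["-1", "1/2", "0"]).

["-1", "0", "0", "0", "0", "1"]

Write exponents as rows M,T,Θ,I / cols f,i,ΔT,t,m,ω:
  M: [ 0  0  0  0  1  0]
  T: [-1  0  0  1  0 -1]
  Θ: [ 0  0  1  0  0  0]
  I: [ 0  1  0  0  0  0]
Echelon form has 4 nonzero rows (pivots: f,i,ΔT,m)
Repeat: f,i,ΔT,m; free: t,ω
RREF:
  r0: [   1    0    0   -1    0    1]
  r1: [   0    1    0    0    0    0]
  r2: [   0    0    1    0    0    0]
  r3: [   0    0    0    0    1    0]
Fix exponent of ω at 1, t at 0; solve each RREF row for its pivot's exponent:
  r0: exp(f) + (1)·1 = 0 ⇒ exp(f) = -1
  r1: exp(i) + (0)·1 = 0 ⇒ exp(i) = 0
  r2: exp(ΔT) + (0)·1 = 0 ⇒ exp(ΔT) = 0
  r3: exp(m) + (0)·1 = 0 ⇒ exp(m) = 0
Π_2 = f^-1 · ω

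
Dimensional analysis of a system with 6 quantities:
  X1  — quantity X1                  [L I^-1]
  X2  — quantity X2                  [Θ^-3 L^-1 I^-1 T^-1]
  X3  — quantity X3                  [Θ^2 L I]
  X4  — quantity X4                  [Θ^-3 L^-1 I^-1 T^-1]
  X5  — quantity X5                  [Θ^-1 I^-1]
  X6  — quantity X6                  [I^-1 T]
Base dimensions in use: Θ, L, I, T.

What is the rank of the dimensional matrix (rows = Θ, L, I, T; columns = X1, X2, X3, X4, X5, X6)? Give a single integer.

Exponent matrix [Θ,L,I,T] × [X1,X2,X3,X4,X5,X6]:
  Θ: [ 0 -3  2 -3 -1  0]
  L: [ 1 -1  1 -1  0  0]
  I: [-1 -1  1 -1 -1 -1]
  T: [ 0 -1  0 -1  0  1]
Echelon form has 3 nonzero rows (pivots: X1,X2,X3)

3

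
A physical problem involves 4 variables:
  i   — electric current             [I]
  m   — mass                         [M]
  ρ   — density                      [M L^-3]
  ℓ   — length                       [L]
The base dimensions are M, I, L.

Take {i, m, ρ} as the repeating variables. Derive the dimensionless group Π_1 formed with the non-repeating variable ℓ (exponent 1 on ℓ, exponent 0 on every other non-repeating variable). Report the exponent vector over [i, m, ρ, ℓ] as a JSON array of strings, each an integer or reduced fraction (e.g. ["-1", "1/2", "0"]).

["0", "-1/3", "1/3", "1"]

Write exponents as rows M,I,L / cols i,m,ρ,ℓ:
  M: [ 0  1  1  0]
  I: [ 1  0  0  0]
  L: [ 0  0 -3  1]
Row reduction gives pivot columns i,m,ρ; rank = 3
Pivot set = {i,m,ρ}, free = {ℓ}
RREF:
  r0: [   1    0    0    0]
  r1: [   0    1    0  1/3]
  r2: [   0    0    1 -1/3]
Fix exponent of ℓ at 1; solve each RREF row for its pivot's exponent:
  r0: exp(i) + (0)·1 = 0 ⇒ exp(i) = 0
  r1: exp(m) + (1/3)·1 = 0 ⇒ exp(m) = -1/3
  r2: exp(ρ) + (-1/3)·1 = 0 ⇒ exp(ρ) = 1/3
Π_1 = m^(-1/3) · ρ^(1/3) · ℓ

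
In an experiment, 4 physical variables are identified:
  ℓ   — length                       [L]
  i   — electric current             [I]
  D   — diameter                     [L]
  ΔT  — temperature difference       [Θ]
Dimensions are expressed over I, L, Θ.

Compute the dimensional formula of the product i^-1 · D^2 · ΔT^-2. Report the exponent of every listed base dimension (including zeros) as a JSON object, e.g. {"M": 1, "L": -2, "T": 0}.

{"I": -1, "L": 2, "Θ": -2}

Dimensional matrix (I×L×Θ by ℓ×i×D×ΔT):
  I: [ 0  1  0  0]
  L: [ 1  0  1  0]
  Θ: [ 0  0  0  1]
  [I]: (-1)·1+(2)·0+(-2)·0 = -1
  [L]: (-1)·0+(2)·1+(-2)·0 = 2
  [Θ]: (-1)·0+(2)·0+(-2)·1 = -2
⇒ I^-1 L^2 Θ^-2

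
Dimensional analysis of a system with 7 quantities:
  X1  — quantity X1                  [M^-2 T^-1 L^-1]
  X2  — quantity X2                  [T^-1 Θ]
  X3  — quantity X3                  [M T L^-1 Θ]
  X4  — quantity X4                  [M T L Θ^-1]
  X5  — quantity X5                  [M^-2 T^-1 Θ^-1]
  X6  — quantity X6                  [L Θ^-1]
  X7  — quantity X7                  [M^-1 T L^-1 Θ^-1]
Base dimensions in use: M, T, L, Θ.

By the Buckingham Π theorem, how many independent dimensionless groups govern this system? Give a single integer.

Write exponents as rows M,T,L,Θ / cols X1,X2,X3,X4,X5,X6,X7:
  M: [-2  0  1  1 -2  0 -1]
  T: [-1 -1  1  1 -1  0  1]
  L: [-1  0 -1  1  0  1 -1]
  Θ: [ 0  1  1 -1 -1 -1 -1]
Row reduction gives pivot columns X1,X2,X3; rank = 3
n=7, r=3 ⇒ 4 dimensionless groups

4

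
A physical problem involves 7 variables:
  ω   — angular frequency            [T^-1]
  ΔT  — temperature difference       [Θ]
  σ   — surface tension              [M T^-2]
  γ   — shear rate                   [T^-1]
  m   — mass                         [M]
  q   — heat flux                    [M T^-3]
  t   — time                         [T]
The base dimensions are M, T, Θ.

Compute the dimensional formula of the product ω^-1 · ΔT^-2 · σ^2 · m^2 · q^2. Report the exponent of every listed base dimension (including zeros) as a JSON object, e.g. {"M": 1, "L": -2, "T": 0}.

{"M": 6, "T": -9, "Θ": -2}

Exponent matrix [M,T,Θ] × [ω,ΔT,σ,γ,m,q,t]:
  M: [ 0  0  1  0  1  1  0]
  T: [-1  0 -2 -1  0 -3  1]
  Θ: [ 0  1  0  0  0  0  0]
  [M]: (-1)·0+(-2)·0+(2)·1+(2)·1+(2)·1 = 6
  [T]: (-1)·-1+(-2)·0+(2)·-2+(2)·0+(2)·-3 = -9
  [Θ]: (-1)·0+(-2)·1+(2)·0+(2)·0+(2)·0 = -2
⇒ M^6 T^-9 Θ^-2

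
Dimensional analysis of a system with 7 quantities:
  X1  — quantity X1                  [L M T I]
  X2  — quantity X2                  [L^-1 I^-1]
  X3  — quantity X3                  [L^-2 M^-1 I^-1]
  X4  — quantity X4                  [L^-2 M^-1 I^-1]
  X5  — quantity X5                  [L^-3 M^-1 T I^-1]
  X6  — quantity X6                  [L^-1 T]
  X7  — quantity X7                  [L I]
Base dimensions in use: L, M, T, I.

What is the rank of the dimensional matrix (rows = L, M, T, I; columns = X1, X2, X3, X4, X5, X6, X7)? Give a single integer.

Dimensional matrix (L×M×T×I by X1×X2×X3×X4×X5×X6×X7):
  L: [ 1 -1 -2 -2 -3 -1  1]
  M: [ 1  0 -1 -1 -1  0  0]
  T: [ 1  0  0  0  1  1  0]
  I: [ 1 -1 -1 -1 -1  0  1]
RREF → pivots at {X1,X2,X3} ⇒ r = 3

3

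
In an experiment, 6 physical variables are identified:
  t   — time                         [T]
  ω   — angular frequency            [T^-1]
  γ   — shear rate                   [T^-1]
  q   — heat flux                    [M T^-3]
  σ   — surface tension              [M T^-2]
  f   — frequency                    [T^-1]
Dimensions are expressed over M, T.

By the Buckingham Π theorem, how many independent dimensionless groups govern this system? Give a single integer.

Write exponents as rows M,T / cols t,ω,γ,q,σ,f:
  M: [ 0  0  0  1  1  0]
  T: [ 1 -1 -1 -3 -2 -1]
Echelon form has 2 nonzero rows (pivots: t,q)
n=6, r=2 ⇒ 4 dimensionless groups

4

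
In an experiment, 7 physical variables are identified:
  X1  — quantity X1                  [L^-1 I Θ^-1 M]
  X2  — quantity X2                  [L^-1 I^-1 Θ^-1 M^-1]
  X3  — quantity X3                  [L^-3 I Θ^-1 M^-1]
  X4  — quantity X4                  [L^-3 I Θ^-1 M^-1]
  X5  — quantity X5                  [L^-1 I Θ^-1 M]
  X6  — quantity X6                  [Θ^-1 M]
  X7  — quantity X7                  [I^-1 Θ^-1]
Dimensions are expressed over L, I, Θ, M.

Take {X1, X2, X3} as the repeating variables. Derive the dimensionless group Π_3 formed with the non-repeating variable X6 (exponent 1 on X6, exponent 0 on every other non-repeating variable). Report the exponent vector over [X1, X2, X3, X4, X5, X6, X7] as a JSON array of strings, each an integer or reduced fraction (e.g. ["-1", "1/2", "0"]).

["-1", "-1/2", "1/2", "0", "0", "1", "0"]

Write exponents as rows L,I,Θ,M / cols X1,X2,X3,X4,X5,X6,X7:
  L: [-1 -1 -3 -3 -1  0  0]
  I: [ 1 -1  1  1  1  0 -1]
  Θ: [-1 -1 -1 -1 -1 -1 -1]
  M: [ 1 -1 -1 -1  1  1  0]
RREF → pivots at {X1,X2,X3} ⇒ r = 3
Pivot set = {X1,X2,X3}, free = {X4,X5,X6,X7}
RREF:
  r0: [   1    0    0    0    1    1  1/2]
  r1: [   0    1    0    0    0  1/2    1]
  r2: [   0    0    1    1    0 -1/2 -1/2]
  r3: [   0    0    0    0    0    0    0]
Fix exponent of X6 at 1, X4 at 0, X5 at 0, X7 at 0; solve each RREF row for its pivot's exponent:
  r0: exp(X1) + (1)·1 = 0 ⇒ exp(X1) = -1
  r1: exp(X2) + (1/2)·1 = 0 ⇒ exp(X2) = -1/2
  r2: exp(X3) + (-1/2)·1 = 0 ⇒ exp(X3) = 1/2
Π_3 = X1^-1 · X2^(-1/2) · X3^(1/2) · X6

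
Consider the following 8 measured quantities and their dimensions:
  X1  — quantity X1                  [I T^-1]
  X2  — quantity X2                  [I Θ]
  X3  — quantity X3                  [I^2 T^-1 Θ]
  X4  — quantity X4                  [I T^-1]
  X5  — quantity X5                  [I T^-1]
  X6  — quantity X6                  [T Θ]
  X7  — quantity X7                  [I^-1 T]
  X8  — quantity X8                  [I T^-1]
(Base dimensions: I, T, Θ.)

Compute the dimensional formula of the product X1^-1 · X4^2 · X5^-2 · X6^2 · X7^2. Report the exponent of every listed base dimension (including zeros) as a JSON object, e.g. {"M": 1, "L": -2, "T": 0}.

{"I": -3, "T": 5, "Θ": 2}

Dimensional matrix (I×T×Θ by X1×X2×X3×X4×X5×X6×X7×X8):
  I: [ 1  1  2  1  1  0 -1  1]
  T: [-1  0 -1 -1 -1  1  1 -1]
  Θ: [ 0  1  1  0  0  1  0  0]
  [I]: (-1)·1+(2)·1+(-2)·1+(2)·0+(2)·-1 = -3
  [T]: (-1)·-1+(2)·-1+(-2)·-1+(2)·1+(2)·1 = 5
  [Θ]: (-1)·0+(2)·0+(-2)·0+(2)·1+(2)·0 = 2
⇒ I^-3 T^5 Θ^2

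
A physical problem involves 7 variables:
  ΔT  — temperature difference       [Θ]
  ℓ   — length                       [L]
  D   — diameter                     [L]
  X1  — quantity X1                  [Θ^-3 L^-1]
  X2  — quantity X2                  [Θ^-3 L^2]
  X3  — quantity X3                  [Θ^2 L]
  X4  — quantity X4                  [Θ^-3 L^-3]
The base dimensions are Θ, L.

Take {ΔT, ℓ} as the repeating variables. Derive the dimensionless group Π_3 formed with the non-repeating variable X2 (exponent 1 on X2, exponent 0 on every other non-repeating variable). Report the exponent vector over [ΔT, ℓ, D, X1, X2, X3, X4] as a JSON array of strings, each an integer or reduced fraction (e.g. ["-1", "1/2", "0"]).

["3", "-2", "0", "0", "1", "0", "0"]

Write exponents as rows Θ,L / cols ΔT,ℓ,D,X1,X2,X3,X4:
  Θ: [ 1  0  0 -3 -3  2 -3]
  L: [ 0  1  1 -1  2  1 -3]
RREF → pivots at {ΔT,ℓ} ⇒ r = 2
Repeat: ΔT,ℓ; free: D,X1,X2,X3,X4
RREF:
  r0: [   1    0    0   -3   -3    2   -3]
  r1: [   0    1    1   -1    2    1   -3]
Fix exponent of X2 at 1, D at 0, X1 at 0, X3 at 0, X4 at 0; solve each RREF row for its pivot's exponent:
  r0: exp(ΔT) + (-3)·1 = 0 ⇒ exp(ΔT) = 3
  r1: exp(ℓ) + (2)·1 = 0 ⇒ exp(ℓ) = -2
Π_3 = ΔT^3 · ℓ^-2 · X2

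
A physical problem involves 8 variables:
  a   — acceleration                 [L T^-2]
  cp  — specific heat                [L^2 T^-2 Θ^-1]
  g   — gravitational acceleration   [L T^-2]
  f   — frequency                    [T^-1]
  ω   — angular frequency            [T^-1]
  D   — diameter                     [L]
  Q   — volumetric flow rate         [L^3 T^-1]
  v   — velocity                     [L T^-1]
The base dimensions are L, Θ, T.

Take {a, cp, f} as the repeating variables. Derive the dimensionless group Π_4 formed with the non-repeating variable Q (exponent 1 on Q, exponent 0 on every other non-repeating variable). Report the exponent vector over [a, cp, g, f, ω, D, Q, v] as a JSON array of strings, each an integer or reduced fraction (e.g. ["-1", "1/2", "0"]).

["-3", "0", "0", "5", "0", "0", "1", "0"]

Exponent matrix [L,Θ,T] × [a,cp,g,f,ω,D,Q,v]:
  L: [ 1  2  1  0  0  1  3  1]
  Θ: [ 0 -1  0  0  0  0  0  0]
  T: [-2 -2 -2 -1 -1  0 -1 -1]
Echelon form has 3 nonzero rows (pivots: a,cp,f)
Pivot set = {a,cp,f}, free = {g,ω,D,Q,v}
RREF:
  r0: [   1    0    1    0    0    1    3    1]
  r1: [   0    1    0    0    0    0    0    0]
  r2: [   0    0    0    1    1   -2   -5   -1]
Fix exponent of Q at 1, g at 0, ω at 0, D at 0, v at 0; solve each RREF row for its pivot's exponent:
  r0: exp(a) + (3)·1 = 0 ⇒ exp(a) = -3
  r1: exp(cp) + (0)·1 = 0 ⇒ exp(cp) = 0
  r2: exp(f) + (-5)·1 = 0 ⇒ exp(f) = 5
Π_4 = a^-3 · f^5 · Q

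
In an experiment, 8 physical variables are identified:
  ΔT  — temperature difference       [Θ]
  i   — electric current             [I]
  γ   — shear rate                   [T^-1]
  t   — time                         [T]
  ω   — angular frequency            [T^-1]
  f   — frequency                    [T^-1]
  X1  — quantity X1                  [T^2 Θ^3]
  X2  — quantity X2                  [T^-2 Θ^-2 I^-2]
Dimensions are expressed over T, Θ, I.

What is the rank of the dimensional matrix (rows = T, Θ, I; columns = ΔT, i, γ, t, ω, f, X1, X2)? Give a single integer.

Exponent matrix [T,Θ,I] × [ΔT,i,γ,t,ω,f,X1,X2]:
  T: [ 0  0 -1  1 -1 -1  2 -2]
  Θ: [ 1  0  0  0  0  0  3 -2]
  I: [ 0  1  0  0  0  0  0 -2]
RREF → pivots at {ΔT,i,γ} ⇒ r = 3

3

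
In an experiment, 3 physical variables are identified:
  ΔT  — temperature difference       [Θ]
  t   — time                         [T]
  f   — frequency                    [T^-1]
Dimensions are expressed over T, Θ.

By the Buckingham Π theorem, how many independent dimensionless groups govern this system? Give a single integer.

Write exponents as rows T,Θ / cols ΔT,t,f:
  T: [ 0  1 -1]
  Θ: [ 1  0  0]
Row reduction gives pivot columns ΔT,t; rank = 2
Π count = n − r = 3 − 2 = 1

1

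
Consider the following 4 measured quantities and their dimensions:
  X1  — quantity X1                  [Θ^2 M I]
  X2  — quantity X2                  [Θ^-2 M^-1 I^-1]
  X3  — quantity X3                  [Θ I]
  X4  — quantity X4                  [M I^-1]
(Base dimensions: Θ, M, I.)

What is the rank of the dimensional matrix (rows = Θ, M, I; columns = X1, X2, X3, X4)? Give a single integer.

2

Exponent matrix [Θ,M,I] × [X1,X2,X3,X4]:
  Θ: [ 2 -2  1  0]
  M: [ 1 -1  0  1]
  I: [ 1 -1  1 -1]
RREF → pivots at {X1,X3} ⇒ r = 2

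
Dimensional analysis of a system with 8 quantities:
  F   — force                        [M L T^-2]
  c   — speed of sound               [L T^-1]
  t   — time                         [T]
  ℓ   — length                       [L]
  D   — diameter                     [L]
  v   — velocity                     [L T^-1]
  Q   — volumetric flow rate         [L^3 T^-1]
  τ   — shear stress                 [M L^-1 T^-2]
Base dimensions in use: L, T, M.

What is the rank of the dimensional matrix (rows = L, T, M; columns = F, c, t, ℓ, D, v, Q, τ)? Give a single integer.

Write exponents as rows L,T,M / cols F,c,t,ℓ,D,v,Q,τ:
  L: [ 1  1  0  1  1  1  3 -1]
  T: [-2 -1  1  0  0 -1 -1 -2]
  M: [ 1  0  0  0  0  0  0  1]
RREF → pivots at {F,c,t} ⇒ r = 3

3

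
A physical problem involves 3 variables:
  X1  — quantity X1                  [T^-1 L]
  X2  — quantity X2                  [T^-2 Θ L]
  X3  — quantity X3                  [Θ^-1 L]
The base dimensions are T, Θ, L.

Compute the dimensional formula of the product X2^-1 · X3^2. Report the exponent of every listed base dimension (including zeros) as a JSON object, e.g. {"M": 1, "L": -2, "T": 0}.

Dimensional matrix (T×Θ×L by X1×X2×X3):
  T: [-1 -2  0]
  Θ: [ 0  1 -1]
  L: [ 1  1  1]
  [T]: (-1)·-2+(2)·0 = 2
  [Θ]: (-1)·1+(2)·-1 = -3
  [L]: (-1)·1+(2)·1 = 1
⇒ T^2 Θ^-3 L

{"T": 2, "Θ": -3, "L": 1}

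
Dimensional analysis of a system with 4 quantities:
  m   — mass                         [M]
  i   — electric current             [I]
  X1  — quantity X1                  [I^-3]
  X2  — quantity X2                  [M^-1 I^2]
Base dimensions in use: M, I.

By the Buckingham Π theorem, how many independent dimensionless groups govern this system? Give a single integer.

Dimensional matrix (M×I by m×i×X1×X2):
  M: [ 1  0  0 -1]
  I: [ 0  1 -3  2]
Row reduction gives pivot columns m,i; rank = 2
Π count = n − r = 4 − 2 = 2

2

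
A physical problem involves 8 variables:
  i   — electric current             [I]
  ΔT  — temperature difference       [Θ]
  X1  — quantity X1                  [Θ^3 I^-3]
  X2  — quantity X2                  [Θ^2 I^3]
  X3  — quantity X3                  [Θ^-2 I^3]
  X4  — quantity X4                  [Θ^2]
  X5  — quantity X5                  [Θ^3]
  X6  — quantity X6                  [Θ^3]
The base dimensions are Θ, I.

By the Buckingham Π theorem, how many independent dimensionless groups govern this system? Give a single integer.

6

Exponent matrix [Θ,I] × [i,ΔT,X1,X2,X3,X4,X5,X6]:
  Θ: [ 0  1  3  2 -2  2  3  3]
  I: [ 1  0 -3  3  3  0  0  0]
Echelon form has 2 nonzero rows (pivots: i,ΔT)
n=8, r=2 ⇒ 6 dimensionless groups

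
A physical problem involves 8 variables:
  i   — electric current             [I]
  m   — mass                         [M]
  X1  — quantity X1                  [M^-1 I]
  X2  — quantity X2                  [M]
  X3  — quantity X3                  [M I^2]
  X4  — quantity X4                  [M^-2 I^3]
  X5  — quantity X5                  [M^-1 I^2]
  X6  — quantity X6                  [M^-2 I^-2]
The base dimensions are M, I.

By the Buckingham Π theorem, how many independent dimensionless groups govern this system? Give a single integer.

6

Exponent matrix [M,I] × [i,m,X1,X2,X3,X4,X5,X6]:
  M: [ 0  1 -1  1  1 -2 -1 -2]
  I: [ 1  0  1  0  2  3  2 -2]
RREF → pivots at {i,m} ⇒ r = 2
Π count = n − r = 8 − 2 = 6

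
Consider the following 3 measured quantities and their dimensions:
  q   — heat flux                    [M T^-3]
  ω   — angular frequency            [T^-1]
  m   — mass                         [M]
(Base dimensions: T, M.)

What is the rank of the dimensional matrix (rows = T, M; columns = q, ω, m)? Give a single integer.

Exponent matrix [T,M] × [q,ω,m]:
  T: [-3 -1  0]
  M: [ 1  0  1]
RREF → pivots at {q,ω} ⇒ r = 2

2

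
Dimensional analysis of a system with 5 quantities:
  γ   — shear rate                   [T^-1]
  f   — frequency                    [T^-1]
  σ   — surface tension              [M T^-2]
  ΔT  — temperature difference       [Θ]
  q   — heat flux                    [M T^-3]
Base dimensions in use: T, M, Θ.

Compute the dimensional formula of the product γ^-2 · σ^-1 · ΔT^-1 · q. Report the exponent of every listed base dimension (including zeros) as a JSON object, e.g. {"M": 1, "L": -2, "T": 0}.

{"T": 1, "M": 0, "Θ": -1}

Write exponents as rows T,M,Θ / cols γ,f,σ,ΔT,q:
  T: [-1 -1 -2  0 -3]
  M: [ 0  0  1  0  1]
  Θ: [ 0  0  0  1  0]
  [T]: (-2)·-1+(-1)·-2+(-1)·0+(1)·-3 = 1
  [M]: (-2)·0+(-1)·1+(-1)·0+(1)·1 = 0
  [Θ]: (-2)·0+(-1)·0+(-1)·1+(1)·0 = -1
⇒ T Θ^-1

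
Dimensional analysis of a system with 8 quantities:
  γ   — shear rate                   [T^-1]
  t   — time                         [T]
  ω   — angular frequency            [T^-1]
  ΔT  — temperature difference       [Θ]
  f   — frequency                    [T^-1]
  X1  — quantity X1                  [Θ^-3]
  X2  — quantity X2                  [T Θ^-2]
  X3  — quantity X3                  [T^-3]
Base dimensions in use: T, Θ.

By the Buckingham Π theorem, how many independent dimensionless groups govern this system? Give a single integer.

6

Exponent matrix [T,Θ] × [γ,t,ω,ΔT,f,X1,X2,X3]:
  T: [-1  1 -1  0 -1  0  1 -3]
  Θ: [ 0  0  0  1  0 -3 -2  0]
Row reduction gives pivot columns γ,ΔT; rank = 2
n=8, r=2 ⇒ 6 dimensionless groups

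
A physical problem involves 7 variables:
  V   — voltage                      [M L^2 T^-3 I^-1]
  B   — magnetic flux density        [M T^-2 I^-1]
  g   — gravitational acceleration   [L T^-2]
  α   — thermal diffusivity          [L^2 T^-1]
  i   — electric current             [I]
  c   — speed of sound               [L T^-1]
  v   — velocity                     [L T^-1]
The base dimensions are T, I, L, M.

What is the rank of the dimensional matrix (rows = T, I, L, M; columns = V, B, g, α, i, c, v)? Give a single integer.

Dimensional matrix (T×I×L×M by V×B×g×α×i×c×v):
  T: [-3 -2 -2 -1  0 -1 -1]
  I: [-1 -1  0  0  1  0  0]
  L: [ 2  0  1  2  0  1  1]
  M: [ 1  1  0  0  0  0  0]
Row reduction gives pivot columns V,B,g,i; rank = 4

4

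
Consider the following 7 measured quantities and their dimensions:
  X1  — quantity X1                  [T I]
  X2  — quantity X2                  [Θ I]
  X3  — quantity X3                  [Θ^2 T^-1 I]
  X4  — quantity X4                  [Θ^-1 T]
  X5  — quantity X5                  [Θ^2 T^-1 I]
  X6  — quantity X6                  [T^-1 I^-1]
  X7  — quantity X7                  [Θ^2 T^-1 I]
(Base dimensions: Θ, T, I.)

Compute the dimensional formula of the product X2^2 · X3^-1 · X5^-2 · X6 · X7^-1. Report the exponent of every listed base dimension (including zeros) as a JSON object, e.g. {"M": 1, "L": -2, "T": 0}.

Write exponents as rows Θ,T,I / cols X1,X2,X3,X4,X5,X6,X7:
  Θ: [ 0  1  2 -1  2  0  2]
  T: [ 1  0 -1  1 -1 -1 -1]
  I: [ 1  1  1  0  1 -1  1]
  [Θ]: (2)·1+(-1)·2+(-2)·2+(1)·0+(-1)·2 = -6
  [T]: (2)·0+(-1)·-1+(-2)·-1+(1)·-1+(-1)·-1 = 3
  [I]: (2)·1+(-1)·1+(-2)·1+(1)·-1+(-1)·1 = -3
⇒ Θ^-6 T^3 I^-3

{"Θ": -6, "T": 3, "I": -3}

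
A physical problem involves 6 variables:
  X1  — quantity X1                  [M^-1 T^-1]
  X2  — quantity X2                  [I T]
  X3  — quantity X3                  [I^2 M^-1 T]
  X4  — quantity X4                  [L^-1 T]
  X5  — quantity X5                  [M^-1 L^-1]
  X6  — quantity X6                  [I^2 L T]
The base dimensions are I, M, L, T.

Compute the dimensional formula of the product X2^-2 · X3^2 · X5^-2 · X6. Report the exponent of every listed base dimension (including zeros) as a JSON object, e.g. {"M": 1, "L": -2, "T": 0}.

Exponent matrix [I,M,L,T] × [X1,X2,X3,X4,X5,X6]:
  I: [ 0  1  2  0  0  2]
  M: [-1  0 -1  0 -1  0]
  L: [ 0  0  0 -1 -1  1]
  T: [-1  1  1  1  0  1]
  [I]: (-2)·1+(2)·2+(-2)·0+(1)·2 = 4
  [M]: (-2)·0+(2)·-1+(-2)·-1+(1)·0 = 0
  [L]: (-2)·0+(2)·0+(-2)·-1+(1)·1 = 3
  [T]: (-2)·1+(2)·1+(-2)·0+(1)·1 = 1
⇒ I^4 L^3 T

{"I": 4, "M": 0, "L": 3, "T": 1}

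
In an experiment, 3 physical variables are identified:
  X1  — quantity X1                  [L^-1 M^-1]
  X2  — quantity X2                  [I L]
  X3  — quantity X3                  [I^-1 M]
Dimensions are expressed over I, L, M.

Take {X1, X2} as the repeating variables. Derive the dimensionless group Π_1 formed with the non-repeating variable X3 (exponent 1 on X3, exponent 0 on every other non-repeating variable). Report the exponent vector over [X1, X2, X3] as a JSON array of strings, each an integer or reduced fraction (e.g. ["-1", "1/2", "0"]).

["1", "1", "1"]

Exponent matrix [I,L,M] × [X1,X2,X3]:
  I: [ 0  1 -1]
  L: [-1  1  0]
  M: [-1  0  1]
RREF → pivots at {X1,X2} ⇒ r = 2
Pivot set = {X1,X2}, free = {X3}
RREF:
  r0: [   1    0   -1]
  r1: [   0    1   -1]
  r2: [   0    0    0]
Fix exponent of X3 at 1; solve each RREF row for its pivot's exponent:
  r0: exp(X1) + (-1)·1 = 0 ⇒ exp(X1) = 1
  r1: exp(X2) + (-1)·1 = 0 ⇒ exp(X2) = 1
Π_1 = X1 · X2 · X3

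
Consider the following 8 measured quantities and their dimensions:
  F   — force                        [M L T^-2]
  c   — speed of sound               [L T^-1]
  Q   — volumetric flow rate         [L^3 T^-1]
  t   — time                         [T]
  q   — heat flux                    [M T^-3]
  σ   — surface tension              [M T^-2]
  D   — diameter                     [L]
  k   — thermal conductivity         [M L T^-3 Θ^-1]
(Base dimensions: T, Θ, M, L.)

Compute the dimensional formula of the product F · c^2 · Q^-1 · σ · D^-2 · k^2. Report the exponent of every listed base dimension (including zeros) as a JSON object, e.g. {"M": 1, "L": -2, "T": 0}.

{"T": -11, "Θ": -2, "M": 4, "L": 0}

Exponent matrix [T,Θ,M,L] × [F,c,Q,t,q,σ,D,k]:
  T: [-2 -1 -1  1 -3 -2  0 -3]
  Θ: [ 0  0  0  0  0  0  0 -1]
  M: [ 1  0  0  0  1  1  0  1]
  L: [ 1  1  3  0  0  0  1  1]
  [T]: (1)·-2+(2)·-1+(-1)·-1+(1)·-2+(-2)·0+(2)·-3 = -11
  [Θ]: (1)·0+(2)·0+(-1)·0+(1)·0+(-2)·0+(2)·-1 = -2
  [M]: (1)·1+(2)·0+(-1)·0+(1)·1+(-2)·0+(2)·1 = 4
  [L]: (1)·1+(2)·1+(-1)·3+(1)·0+(-2)·1+(2)·1 = 0
⇒ T^-11 Θ^-2 M^4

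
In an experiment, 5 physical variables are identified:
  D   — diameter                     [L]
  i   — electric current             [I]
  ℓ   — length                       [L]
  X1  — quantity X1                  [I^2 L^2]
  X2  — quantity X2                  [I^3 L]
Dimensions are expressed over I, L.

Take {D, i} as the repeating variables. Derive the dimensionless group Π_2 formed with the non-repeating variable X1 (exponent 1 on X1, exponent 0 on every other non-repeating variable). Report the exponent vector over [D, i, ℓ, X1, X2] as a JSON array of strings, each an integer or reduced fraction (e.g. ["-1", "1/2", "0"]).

["-2", "-2", "0", "1", "0"]

Write exponents as rows I,L / cols D,i,ℓ,X1,X2:
  I: [ 0  1  0  2  3]
  L: [ 1  0  1  2  1]
RREF → pivots at {D,i} ⇒ r = 2
Pivot set = {D,i}, free = {ℓ,X1,X2}
RREF:
  r0: [   1    0    1    2    1]
  r1: [   0    1    0    2    3]
Fix exponent of X1 at 1, ℓ at 0, X2 at 0; solve each RREF row for its pivot's exponent:
  r0: exp(D) + (2)·1 = 0 ⇒ exp(D) = -2
  r1: exp(i) + (2)·1 = 0 ⇒ exp(i) = -2
Π_2 = D^-2 · i^-2 · X1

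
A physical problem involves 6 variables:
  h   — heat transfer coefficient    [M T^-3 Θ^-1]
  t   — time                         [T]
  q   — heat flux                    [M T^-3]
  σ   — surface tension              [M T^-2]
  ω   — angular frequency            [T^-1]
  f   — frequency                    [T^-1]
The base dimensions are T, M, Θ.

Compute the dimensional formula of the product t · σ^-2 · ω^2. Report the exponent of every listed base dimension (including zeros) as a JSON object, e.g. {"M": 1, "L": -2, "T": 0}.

{"T": 3, "M": -2, "Θ": 0}

Write exponents as rows T,M,Θ / cols h,t,q,σ,ω,f:
  T: [-3  1 -3 -2 -1 -1]
  M: [ 1  0  1  1  0  0]
  Θ: [-1  0  0  0  0  0]
  [T]: (1)·1+(-2)·-2+(2)·-1 = 3
  [M]: (1)·0+(-2)·1+(2)·0 = -2
  [Θ]: (1)·0+(-2)·0+(2)·0 = 0
⇒ T^3 M^-2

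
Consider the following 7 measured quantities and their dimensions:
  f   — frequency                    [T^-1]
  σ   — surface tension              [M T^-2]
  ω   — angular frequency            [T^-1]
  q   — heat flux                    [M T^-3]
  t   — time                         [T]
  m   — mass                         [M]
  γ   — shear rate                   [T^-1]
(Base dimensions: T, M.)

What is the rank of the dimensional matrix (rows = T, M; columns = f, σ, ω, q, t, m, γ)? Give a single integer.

Exponent matrix [T,M] × [f,σ,ω,q,t,m,γ]:
  T: [-1 -2 -1 -3  1  0 -1]
  M: [ 0  1  0  1  0  1  0]
Echelon form has 2 nonzero rows (pivots: f,σ)

2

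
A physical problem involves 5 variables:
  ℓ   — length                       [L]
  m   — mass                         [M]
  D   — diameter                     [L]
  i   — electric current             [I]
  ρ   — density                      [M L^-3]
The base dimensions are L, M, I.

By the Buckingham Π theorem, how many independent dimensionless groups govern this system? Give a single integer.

2

Write exponents as rows L,M,I / cols ℓ,m,D,i,ρ:
  L: [ 1  0  1  0 -3]
  M: [ 0  1  0  0  1]
  I: [ 0  0  0  1  0]
RREF → pivots at {ℓ,m,i} ⇒ r = 3
5 vars − rank 3 = 2 Π groups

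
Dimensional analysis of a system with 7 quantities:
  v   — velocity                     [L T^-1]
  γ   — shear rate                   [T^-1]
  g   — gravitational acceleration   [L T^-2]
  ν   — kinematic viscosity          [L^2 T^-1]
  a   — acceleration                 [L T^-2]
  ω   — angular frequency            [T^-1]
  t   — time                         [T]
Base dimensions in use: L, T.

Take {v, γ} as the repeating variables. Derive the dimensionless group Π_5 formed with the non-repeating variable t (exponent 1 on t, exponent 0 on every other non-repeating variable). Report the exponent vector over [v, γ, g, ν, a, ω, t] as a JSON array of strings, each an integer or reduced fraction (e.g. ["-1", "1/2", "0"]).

Write exponents as rows L,T / cols v,γ,g,ν,a,ω,t:
  L: [ 1  0  1  2  1  0  0]
  T: [-1 -1 -2 -1 -2 -1  1]
RREF → pivots at {v,γ} ⇒ r = 2
Repeat: v,γ; free: g,ν,a,ω,t
RREF:
  r0: [   1    0    1    2    1    0    0]
  r1: [   0    1    1   -1    1    1   -1]
Fix exponent of t at 1, g at 0, ν at 0, a at 0, ω at 0; solve each RREF row for its pivot's exponent:
  r0: exp(v) + (0)·1 = 0 ⇒ exp(v) = 0
  r1: exp(γ) + (-1)·1 = 0 ⇒ exp(γ) = 1
Π_5 = γ · t

["0", "1", "0", "0", "0", "0", "1"]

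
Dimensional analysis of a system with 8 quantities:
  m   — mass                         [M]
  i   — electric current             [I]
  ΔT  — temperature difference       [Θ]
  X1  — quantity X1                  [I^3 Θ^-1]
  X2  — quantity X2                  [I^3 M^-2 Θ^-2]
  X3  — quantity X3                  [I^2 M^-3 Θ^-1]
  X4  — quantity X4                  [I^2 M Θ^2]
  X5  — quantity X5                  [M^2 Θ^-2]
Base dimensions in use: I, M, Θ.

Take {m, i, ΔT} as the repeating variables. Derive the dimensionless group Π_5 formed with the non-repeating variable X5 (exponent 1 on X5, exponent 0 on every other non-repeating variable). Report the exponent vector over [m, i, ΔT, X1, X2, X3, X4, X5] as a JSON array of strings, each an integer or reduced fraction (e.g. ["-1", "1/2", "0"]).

Exponent matrix [I,M,Θ] × [m,i,ΔT,X1,X2,X3,X4,X5]:
  I: [ 0  1  0  3  3  2  2  0]
  M: [ 1  0  0  0 -2 -3  1  2]
  Θ: [ 0  0  1 -1 -2 -1  2 -2]
RREF → pivots at {m,i,ΔT} ⇒ r = 3
Repeat: m,i,ΔT; free: X1,X2,X3,X4,X5
RREF:
  r0: [   1    0    0    0   -2   -3    1    2]
  r1: [   0    1    0    3    3    2    2    0]
  r2: [   0    0    1   -1   -2   -1    2   -2]
Fix exponent of X5 at 1, X1 at 0, X2 at 0, X3 at 0, X4 at 0; solve each RREF row for its pivot's exponent:
  r0: exp(m) + (2)·1 = 0 ⇒ exp(m) = -2
  r1: exp(i) + (0)·1 = 0 ⇒ exp(i) = 0
  r2: exp(ΔT) + (-2)·1 = 0 ⇒ exp(ΔT) = 2
Π_5 = m^-2 · ΔT^2 · X5

["-2", "0", "2", "0", "0", "0", "0", "1"]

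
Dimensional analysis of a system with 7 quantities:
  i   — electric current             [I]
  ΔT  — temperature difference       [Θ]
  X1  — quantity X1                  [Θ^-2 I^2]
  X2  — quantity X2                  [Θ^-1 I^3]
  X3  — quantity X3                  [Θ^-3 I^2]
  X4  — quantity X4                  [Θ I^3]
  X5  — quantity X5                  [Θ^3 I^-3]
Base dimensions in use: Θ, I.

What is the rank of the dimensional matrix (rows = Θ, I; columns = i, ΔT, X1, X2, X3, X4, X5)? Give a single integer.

2

Exponent matrix [Θ,I] × [i,ΔT,X1,X2,X3,X4,X5]:
  Θ: [ 0  1 -2 -1 -3  1  3]
  I: [ 1  0  2  3  2  3 -3]
Row reduction gives pivot columns i,ΔT; rank = 2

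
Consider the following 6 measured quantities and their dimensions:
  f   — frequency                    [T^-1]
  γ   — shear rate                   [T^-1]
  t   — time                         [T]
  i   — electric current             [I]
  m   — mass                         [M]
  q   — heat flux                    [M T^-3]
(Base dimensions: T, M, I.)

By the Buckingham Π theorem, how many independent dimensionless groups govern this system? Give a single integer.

3

Exponent matrix [T,M,I] × [f,γ,t,i,m,q]:
  T: [-1 -1  1  0  0 -3]
  M: [ 0  0  0  0  1  1]
  I: [ 0  0  0  1  0  0]
Row reduction gives pivot columns f,i,m; rank = 3
Π count = n − r = 6 − 3 = 3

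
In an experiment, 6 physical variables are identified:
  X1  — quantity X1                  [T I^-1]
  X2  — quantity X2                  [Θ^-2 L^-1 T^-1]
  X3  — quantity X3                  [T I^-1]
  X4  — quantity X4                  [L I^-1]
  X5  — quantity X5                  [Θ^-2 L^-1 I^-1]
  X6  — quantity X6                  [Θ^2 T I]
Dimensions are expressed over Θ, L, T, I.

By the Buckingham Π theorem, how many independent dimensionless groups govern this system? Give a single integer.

Dimensional matrix (Θ×L×T×I by X1×X2×X3×X4×X5×X6):
  Θ: [ 0 -2  0  0 -2  2]
  L: [ 0 -1  0  1 -1  0]
  T: [ 1 -1  1  0  0  1]
  I: [-1  0 -1 -1 -1  1]
Echelon form has 3 nonzero rows (pivots: X1,X2,X4)
n=6, r=3 ⇒ 3 dimensionless groups

3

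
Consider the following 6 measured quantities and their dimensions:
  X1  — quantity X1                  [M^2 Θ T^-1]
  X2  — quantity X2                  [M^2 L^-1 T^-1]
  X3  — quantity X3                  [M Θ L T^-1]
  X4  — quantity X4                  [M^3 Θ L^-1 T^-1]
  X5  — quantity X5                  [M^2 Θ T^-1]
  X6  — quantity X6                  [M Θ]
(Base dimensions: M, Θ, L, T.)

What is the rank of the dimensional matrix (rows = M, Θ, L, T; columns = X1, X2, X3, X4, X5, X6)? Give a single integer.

Dimensional matrix (M×Θ×L×T by X1×X2×X3×X4×X5×X6):
  M: [ 2  2  1  3  2  1]
  Θ: [ 1  0  1  1  1  1]
  L: [ 0 -1  1 -1  0  0]
  T: [-1 -1 -1 -1 -1  0]
Row reduction gives pivot columns X1,X2,X3; rank = 3

3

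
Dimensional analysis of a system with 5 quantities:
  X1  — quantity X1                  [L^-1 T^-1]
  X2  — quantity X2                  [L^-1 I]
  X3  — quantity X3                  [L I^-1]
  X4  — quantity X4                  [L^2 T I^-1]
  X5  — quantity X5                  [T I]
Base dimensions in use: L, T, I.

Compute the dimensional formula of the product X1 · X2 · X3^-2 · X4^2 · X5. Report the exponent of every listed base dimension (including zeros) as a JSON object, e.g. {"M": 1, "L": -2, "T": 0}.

{"L": 0, "T": 2, "I": 2}

Dimensional matrix (L×T×I by X1×X2×X3×X4×X5):
  L: [-1 -1  1  2  0]
  T: [-1  0  0  1  1]
  I: [ 0  1 -1 -1  1]
  [L]: (1)·-1+(1)·-1+(-2)·1+(2)·2+(1)·0 = 0
  [T]: (1)·-1+(1)·0+(-2)·0+(2)·1+(1)·1 = 2
  [I]: (1)·0+(1)·1+(-2)·-1+(2)·-1+(1)·1 = 2
⇒ T^2 I^2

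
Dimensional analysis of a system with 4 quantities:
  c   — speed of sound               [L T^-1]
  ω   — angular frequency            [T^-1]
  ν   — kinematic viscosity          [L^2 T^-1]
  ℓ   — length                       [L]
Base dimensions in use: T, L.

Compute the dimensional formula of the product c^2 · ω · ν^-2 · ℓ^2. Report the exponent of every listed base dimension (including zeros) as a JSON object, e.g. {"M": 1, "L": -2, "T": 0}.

Dimensional matrix (T×L by c×ω×ν×ℓ):
  T: [-1 -1 -1  0]
  L: [ 1  0  2  1]
  [T]: (2)·-1+(1)·-1+(-2)·-1+(2)·0 = -1
  [L]: (2)·1+(1)·0+(-2)·2+(2)·1 = 0
⇒ T^-1

{"T": -1, "L": 0}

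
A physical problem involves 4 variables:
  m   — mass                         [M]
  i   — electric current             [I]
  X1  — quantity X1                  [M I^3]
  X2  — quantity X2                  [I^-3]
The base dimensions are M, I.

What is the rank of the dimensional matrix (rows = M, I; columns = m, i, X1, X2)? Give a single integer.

Exponent matrix [M,I] × [m,i,X1,X2]:
  M: [ 1  0  1  0]
  I: [ 0  1  3 -3]
Echelon form has 2 nonzero rows (pivots: m,i)

2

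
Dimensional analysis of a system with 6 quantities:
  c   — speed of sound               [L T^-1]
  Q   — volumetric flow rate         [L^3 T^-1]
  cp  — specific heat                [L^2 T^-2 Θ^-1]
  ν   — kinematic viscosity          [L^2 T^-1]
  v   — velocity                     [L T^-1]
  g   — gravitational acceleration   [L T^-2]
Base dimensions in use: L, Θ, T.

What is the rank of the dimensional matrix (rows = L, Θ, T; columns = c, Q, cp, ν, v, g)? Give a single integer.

3

Exponent matrix [L,Θ,T] × [c,Q,cp,ν,v,g]:
  L: [ 1  3  2  2  1  1]
  Θ: [ 0  0 -1  0  0  0]
  T: [-1 -1 -2 -1 -1 -2]
Echelon form has 3 nonzero rows (pivots: c,Q,cp)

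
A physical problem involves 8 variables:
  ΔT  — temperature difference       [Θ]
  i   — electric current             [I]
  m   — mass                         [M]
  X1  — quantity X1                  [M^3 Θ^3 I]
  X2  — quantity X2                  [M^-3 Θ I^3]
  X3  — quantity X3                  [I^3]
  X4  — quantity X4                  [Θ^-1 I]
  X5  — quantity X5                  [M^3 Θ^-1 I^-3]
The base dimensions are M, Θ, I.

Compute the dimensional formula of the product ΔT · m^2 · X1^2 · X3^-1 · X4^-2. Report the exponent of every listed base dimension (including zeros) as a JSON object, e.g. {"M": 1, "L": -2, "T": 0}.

Write exponents as rows M,Θ,I / cols ΔT,i,m,X1,X2,X3,X4,X5:
  M: [ 0  0  1  3 -3  0  0  3]
  Θ: [ 1  0  0  3  1  0 -1 -1]
  I: [ 0  1  0  1  3  3  1 -3]
  [M]: (1)·0+(2)·1+(2)·3+(-1)·0+(-2)·0 = 8
  [Θ]: (1)·1+(2)·0+(2)·3+(-1)·0+(-2)·-1 = 9
  [I]: (1)·0+(2)·0+(2)·1+(-1)·3+(-2)·1 = -3
⇒ M^8 Θ^9 I^-3

{"M": 8, "Θ": 9, "I": -3}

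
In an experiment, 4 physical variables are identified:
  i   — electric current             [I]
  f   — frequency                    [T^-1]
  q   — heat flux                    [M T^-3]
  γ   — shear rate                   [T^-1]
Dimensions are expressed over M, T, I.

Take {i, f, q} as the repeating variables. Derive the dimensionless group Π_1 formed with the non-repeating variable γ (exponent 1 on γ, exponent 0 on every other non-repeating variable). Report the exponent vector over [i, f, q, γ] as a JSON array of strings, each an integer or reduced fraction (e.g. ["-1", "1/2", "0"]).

["0", "-1", "0", "1"]

Write exponents as rows M,T,I / cols i,f,q,γ:
  M: [ 0  0  1  0]
  T: [ 0 -1 -3 -1]
  I: [ 1  0  0  0]
Echelon form has 3 nonzero rows (pivots: i,f,q)
Pivot set = {i,f,q}, free = {γ}
RREF:
  r0: [   1    0    0    0]
  r1: [   0    1    0    1]
  r2: [   0    0    1    0]
Fix exponent of γ at 1; solve each RREF row for its pivot's exponent:
  r0: exp(i) + (0)·1 = 0 ⇒ exp(i) = 0
  r1: exp(f) + (1)·1 = 0 ⇒ exp(f) = -1
  r2: exp(q) + (0)·1 = 0 ⇒ exp(q) = 0
Π_1 = f^-1 · γ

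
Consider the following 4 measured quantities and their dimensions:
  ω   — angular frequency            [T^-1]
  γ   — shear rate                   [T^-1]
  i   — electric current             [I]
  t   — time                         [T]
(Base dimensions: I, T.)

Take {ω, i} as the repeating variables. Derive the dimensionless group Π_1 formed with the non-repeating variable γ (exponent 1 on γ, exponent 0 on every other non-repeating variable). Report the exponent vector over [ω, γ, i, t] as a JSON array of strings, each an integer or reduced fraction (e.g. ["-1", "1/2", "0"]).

["-1", "1", "0", "0"]

Dimensional matrix (I×T by ω×γ×i×t):
  I: [ 0  0  1  0]
  T: [-1 -1  0  1]
Row reduction gives pivot columns ω,i; rank = 2
Repeat: ω,i; free: γ,t
RREF:
  r0: [   1    1    0   -1]
  r1: [   0    0    1    0]
Fix exponent of γ at 1, t at 0; solve each RREF row for its pivot's exponent:
  r0: exp(ω) + (1)·1 = 0 ⇒ exp(ω) = -1
  r1: exp(i) + (0)·1 = 0 ⇒ exp(i) = 0
Π_1 = ω^-1 · γ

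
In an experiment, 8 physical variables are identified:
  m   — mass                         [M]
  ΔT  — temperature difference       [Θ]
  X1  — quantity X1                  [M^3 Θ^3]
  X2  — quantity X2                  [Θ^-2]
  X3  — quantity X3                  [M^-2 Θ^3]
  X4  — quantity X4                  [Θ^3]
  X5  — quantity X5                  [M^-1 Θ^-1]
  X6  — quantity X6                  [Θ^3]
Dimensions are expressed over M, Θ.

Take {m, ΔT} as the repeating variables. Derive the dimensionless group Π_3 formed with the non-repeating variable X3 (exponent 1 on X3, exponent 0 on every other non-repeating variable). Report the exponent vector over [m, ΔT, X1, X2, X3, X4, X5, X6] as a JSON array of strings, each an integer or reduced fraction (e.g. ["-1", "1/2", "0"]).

Exponent matrix [M,Θ] × [m,ΔT,X1,X2,X3,X4,X5,X6]:
  M: [ 1  0  3  0 -2  0 -1  0]
  Θ: [ 0  1  3 -2  3  3 -1  3]
Echelon form has 2 nonzero rows (pivots: m,ΔT)
Pivot set = {m,ΔT}, free = {X1,X2,X3,X4,X5,X6}
RREF:
  r0: [   1    0    3    0   -2    0   -1    0]
  r1: [   0    1    3   -2    3    3   -1    3]
Fix exponent of X3 at 1, X1 at 0, X2 at 0, X4 at 0, X5 at 0, X6 at 0; solve each RREF row for its pivot's exponent:
  r0: exp(m) + (-2)·1 = 0 ⇒ exp(m) = 2
  r1: exp(ΔT) + (3)·1 = 0 ⇒ exp(ΔT) = -3
Π_3 = m^2 · ΔT^-3 · X3

["2", "-3", "0", "0", "1", "0", "0", "0"]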